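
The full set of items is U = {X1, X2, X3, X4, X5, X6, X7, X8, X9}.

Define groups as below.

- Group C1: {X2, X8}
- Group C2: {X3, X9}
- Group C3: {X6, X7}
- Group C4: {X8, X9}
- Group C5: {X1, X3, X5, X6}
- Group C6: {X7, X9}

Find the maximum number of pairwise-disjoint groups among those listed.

3

C1, C2, C3 are pairwise disjoint (C1={X2,X8}; C2={X3,X9}; C3={X6,X7}).
Every remaining group overlaps one of these, and no 4 of the listed groups are pairwise disjoint, so 3 is the maximum.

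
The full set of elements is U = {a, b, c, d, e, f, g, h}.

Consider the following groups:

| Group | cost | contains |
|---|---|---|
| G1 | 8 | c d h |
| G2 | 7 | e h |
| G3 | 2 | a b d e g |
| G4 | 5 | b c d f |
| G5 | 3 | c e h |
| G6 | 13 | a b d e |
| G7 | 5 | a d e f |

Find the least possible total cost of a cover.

G3, G5, G7 together cover every element (G3 ∪ G5 ∪ G7 = {a, b, c, d, e, f, g, h}); total cost 2 + 3 + 5 = 10.
No covering selection has total cost below 10.

10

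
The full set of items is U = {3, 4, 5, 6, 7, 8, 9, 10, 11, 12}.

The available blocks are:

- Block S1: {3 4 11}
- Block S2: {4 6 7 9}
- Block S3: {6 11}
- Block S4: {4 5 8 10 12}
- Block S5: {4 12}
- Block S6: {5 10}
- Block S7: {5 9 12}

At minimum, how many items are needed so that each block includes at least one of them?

The 3 items {4, 5, 11} hit every block.
The blocks S3, S5, S6 are pairwise disjoint, so any hitting set needs a separate item for each — at least 3. Hence 3 is optimal.

3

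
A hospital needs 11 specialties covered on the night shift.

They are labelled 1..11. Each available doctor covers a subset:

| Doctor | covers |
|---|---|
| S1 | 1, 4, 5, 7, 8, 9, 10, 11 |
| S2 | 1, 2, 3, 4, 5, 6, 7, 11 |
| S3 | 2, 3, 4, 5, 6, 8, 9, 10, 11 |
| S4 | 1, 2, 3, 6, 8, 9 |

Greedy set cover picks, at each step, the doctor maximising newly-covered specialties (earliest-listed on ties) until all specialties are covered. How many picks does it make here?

Greedy: pick S3 (covers 9 new) → pick S1 (covers 2 new). Total picks: 2.

2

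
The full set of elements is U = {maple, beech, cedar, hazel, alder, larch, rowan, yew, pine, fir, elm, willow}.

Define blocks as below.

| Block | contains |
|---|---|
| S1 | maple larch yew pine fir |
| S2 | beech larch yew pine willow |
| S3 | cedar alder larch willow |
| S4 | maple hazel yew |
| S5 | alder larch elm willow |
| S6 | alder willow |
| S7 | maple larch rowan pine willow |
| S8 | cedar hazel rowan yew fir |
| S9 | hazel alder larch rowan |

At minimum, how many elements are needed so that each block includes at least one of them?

3

Take H = {hazel, fir, willow}. Each listed block contains at least one of these, so H is a hitting set of size 3.
No choice of 2 elements meets every block, so 3 is the minimum.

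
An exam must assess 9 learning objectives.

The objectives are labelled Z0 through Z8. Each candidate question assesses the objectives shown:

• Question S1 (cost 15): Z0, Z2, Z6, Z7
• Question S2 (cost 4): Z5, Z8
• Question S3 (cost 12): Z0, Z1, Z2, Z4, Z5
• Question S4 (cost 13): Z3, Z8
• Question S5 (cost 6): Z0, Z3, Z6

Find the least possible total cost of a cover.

S1, S2, S3, S5 together cover every objective (S1 ∪ S2 ∪ S3 ∪ S5 = {Z0, Z1, Z2, Z3, Z4, Z5, Z6, Z7, Z8}); total cost 15 + 4 + 12 + 6 = 37.
No covering selection has total cost below 37.

37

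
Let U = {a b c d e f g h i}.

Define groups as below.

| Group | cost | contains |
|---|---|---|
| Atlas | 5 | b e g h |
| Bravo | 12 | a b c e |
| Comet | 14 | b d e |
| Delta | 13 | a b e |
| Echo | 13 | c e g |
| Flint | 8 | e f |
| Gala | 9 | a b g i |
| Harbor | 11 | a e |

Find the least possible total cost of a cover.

48

Atlas, Bravo, Comet, Flint, Gala together cover every item (Atlas ∪ Bravo ∪ Comet ∪ Flint ∪ Gala = {a, b, c, d, e, f, g, h, i}); total cost 5 + 12 + 14 + 8 + 9 = 48.
No covering selection has total cost below 48.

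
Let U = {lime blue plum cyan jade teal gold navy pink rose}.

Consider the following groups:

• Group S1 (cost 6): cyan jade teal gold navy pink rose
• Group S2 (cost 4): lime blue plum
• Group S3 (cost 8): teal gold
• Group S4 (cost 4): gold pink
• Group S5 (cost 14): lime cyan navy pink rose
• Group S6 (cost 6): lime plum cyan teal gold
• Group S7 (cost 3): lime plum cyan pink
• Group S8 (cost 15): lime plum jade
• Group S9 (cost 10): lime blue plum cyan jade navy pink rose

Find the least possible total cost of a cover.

S1, S2 together cover every point (S1 ∪ S2 = {lime, blue, plum, cyan, jade, teal, gold, navy, pink, rose}); total cost 6 + 4 = 10.
The greedy pick S7, S1, S2 costs 13; no covering selection beats 10.

10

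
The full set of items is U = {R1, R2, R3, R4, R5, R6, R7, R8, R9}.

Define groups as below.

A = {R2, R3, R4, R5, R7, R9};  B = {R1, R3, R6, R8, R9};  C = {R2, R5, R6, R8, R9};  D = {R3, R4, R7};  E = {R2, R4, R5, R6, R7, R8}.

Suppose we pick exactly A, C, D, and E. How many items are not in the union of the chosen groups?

Union of A, C, D, E = {R2, R3, R4, R5, R6, R7, R8, R9}.
Not covered: R1 — 1 item.

1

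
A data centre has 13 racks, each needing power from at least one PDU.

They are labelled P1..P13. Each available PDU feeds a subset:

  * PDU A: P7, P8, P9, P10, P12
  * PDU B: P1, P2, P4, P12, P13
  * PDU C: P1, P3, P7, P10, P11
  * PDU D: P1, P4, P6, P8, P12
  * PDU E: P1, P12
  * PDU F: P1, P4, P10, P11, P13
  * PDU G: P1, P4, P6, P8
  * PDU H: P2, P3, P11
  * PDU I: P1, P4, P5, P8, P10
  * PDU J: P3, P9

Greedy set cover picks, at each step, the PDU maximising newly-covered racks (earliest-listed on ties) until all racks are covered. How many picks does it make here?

Greedy: pick A (covers 5 new) → pick B (covers 4 new) → pick C (covers 2 new) → pick D (covers 1 new) → pick I (covers 1 new). Total picks: 5.

5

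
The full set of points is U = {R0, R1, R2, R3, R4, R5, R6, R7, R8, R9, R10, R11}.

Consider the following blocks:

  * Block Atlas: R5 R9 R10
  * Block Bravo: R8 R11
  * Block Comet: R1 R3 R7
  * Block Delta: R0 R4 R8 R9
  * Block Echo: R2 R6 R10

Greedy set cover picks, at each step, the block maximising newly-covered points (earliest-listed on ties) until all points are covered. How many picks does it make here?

Greedy: pick Delta (covers 4 new) → pick Comet (covers 3 new) → pick Echo (covers 3 new) → pick Atlas (covers 1 new) → pick Bravo (covers 1 new). Total picks: 5.

5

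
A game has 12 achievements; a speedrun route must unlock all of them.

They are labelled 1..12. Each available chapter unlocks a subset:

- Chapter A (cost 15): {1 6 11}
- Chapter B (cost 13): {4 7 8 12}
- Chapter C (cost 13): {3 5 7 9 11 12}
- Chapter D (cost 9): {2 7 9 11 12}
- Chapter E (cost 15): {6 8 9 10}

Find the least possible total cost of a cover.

A, B, C, D, E together cover every achievement (A ∪ B ∪ C ∪ D ∪ E = {1, 2, 3, 4, 5, 6, 7, 8, 9, 10, 11, 12}); total cost 15 + 13 + 13 + 9 + 15 = 65.
No covering selection has total cost below 65.

65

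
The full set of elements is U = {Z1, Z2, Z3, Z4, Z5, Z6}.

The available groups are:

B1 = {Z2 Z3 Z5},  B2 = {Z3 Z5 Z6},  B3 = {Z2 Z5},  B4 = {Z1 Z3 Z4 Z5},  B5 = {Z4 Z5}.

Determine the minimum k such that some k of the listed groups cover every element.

3

Take {B2, B3, B4}. Their union is {Z1, Z2, Z3, Z4, Z5, Z6}, which is all 6 elements.
Only B4 contains Z1, so B4 is forced; the remaining 2 elements need at least 2 more groups (each remaining group adds at most 1) — so at least 3 groups are needed, and 3 is optimal.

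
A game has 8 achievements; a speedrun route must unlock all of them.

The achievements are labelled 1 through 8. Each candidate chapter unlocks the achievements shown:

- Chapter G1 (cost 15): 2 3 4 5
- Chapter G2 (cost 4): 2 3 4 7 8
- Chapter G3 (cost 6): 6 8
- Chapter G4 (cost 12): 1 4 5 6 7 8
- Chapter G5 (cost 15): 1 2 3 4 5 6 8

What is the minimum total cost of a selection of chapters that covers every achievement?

16

G2, G4 together cover every achievement (G2 ∪ G4 = {1, 2, 3, 4, 5, 6, 7, 8}); total cost 4 + 12 = 16.
No covering selection has total cost below 16.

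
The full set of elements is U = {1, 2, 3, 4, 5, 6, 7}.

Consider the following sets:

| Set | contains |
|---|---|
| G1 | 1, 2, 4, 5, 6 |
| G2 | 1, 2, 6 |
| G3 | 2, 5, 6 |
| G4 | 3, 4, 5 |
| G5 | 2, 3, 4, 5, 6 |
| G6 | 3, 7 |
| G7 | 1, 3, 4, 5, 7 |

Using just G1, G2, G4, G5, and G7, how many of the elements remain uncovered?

Union of G1, G2, G4, G5, G7 = {1, 2, 3, 4, 5, 6, 7} — that's every element, so 0 are uncovered.

0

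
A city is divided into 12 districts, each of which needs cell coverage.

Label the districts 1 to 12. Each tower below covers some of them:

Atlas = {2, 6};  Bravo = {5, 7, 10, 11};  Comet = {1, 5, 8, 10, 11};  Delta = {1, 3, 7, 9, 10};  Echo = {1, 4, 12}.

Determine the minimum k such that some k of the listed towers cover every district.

4

Take {Atlas, Comet, Delta, Echo}. Their union is {1, 2, 3, 4, 5, 6, 7, 8, 9, 10, 11, 12}, which is all 12 districts.
Only Delta contains 3, so Delta is forced; the remaining 7 districts need at least 3 more towers (each remaining tower adds at most 3) — so at least 4 towers are needed, and 4 is optimal.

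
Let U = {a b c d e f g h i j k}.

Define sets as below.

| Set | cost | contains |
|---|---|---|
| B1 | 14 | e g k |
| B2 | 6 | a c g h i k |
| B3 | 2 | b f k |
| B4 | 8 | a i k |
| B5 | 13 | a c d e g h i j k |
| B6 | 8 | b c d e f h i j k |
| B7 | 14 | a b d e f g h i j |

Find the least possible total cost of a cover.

14

B2, B6 together cover every element (B2 ∪ B6 = {a, b, c, d, e, f, g, h, i, j, k}); total cost 6 + 8 = 14.
The greedy pick B3, B2, B6 costs 16; no covering selection beats 14.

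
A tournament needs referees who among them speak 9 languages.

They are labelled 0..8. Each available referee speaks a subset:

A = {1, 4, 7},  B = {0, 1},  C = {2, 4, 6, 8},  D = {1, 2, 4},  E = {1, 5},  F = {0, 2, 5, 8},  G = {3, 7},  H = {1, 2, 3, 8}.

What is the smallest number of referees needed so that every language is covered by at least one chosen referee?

C and E and F and G together: C ∪ E ∪ F ∪ G = {0, 1, 2, 3, 4, 5, 6, 7, 8} — every language is covered.
Only C contains 6, so C is forced; the remaining 5 languages need at least 3 more referees (each remaining referee adds at most 2) — so at least 4 referees are needed, and 4 is optimal.

4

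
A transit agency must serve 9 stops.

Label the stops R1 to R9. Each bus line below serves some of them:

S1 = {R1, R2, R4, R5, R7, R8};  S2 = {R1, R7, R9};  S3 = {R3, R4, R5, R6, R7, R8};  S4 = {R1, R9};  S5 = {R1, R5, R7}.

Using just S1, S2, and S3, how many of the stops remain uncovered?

0

Union of S1, S2, S3 = {R1, R2, R3, R4, R5, R6, R7, R8, R9} — that's every stop, so 0 are uncovered.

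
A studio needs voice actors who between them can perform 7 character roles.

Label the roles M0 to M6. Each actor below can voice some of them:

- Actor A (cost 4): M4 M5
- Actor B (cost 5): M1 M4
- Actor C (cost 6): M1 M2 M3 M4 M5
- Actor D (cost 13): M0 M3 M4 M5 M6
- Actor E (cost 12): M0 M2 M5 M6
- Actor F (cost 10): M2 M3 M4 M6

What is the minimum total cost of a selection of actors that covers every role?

C, E together cover every role (C ∪ E = {M0, M1, M2, M3, M4, M5, M6}); total cost 6 + 12 = 18.
No covering selection has total cost below 18.

18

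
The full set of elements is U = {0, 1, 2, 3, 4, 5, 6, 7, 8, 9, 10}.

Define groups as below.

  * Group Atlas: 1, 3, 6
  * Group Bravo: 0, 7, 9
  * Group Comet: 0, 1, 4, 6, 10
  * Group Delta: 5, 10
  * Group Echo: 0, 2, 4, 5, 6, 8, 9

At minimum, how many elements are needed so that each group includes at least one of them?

3

H = {6, 7, 10} meets every group (each contains at least one member of H), and |H| = 3.
The groups Atlas, Bravo, Delta are pairwise disjoint, so any hitting set needs a separate element for each — at least 3. Hence 3 is optimal.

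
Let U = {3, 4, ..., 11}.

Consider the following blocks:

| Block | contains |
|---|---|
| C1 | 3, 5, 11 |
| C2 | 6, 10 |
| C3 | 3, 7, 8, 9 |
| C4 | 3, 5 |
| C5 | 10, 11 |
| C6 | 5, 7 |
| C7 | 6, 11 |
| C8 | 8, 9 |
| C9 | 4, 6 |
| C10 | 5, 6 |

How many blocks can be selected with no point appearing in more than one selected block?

4

C5, C6, C8, C9 are pairwise disjoint (C5={10,11}; C6={5,7}; C8={8,9}; C9={4,6}).
Every remaining block overlaps one of these, and no 5 of the listed blocks are pairwise disjoint, so 4 is the maximum.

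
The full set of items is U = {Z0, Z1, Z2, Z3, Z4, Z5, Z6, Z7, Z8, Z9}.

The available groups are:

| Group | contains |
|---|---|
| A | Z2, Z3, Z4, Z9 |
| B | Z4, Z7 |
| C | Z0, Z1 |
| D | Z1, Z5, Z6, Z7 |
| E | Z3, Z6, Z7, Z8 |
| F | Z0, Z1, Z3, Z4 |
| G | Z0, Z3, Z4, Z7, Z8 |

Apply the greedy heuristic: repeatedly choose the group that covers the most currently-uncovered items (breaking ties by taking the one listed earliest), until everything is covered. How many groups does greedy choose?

3

Greedy: pick G (covers 5 new) → pick D (covers 3 new) → pick A (covers 2 new). Total picks: 3.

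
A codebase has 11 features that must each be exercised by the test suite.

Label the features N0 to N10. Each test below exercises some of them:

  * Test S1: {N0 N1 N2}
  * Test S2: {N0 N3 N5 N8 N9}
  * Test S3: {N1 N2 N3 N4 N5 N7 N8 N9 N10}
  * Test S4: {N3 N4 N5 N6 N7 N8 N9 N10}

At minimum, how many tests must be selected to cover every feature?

S1 and S4 together: S1 ∪ S4 = {N0, N1, N2, N3, N4, N5, N6, N7, N8, N9, N10} — every feature is covered.
No single test has all 11 features (the largest, S3, has 9), so 2 is optimal.

2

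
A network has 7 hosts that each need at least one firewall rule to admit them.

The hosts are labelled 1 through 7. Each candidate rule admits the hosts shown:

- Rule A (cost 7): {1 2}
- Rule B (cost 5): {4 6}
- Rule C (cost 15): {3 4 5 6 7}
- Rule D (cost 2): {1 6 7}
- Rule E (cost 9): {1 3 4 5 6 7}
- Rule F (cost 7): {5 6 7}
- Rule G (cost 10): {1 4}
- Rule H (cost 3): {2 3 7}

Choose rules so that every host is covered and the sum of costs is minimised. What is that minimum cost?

E, H together cover every host (E ∪ H = {1, 2, 3, 4, 5, 6, 7}); total cost 9 + 3 = 12.
The greedy pick D, H, E costs 14; no covering selection beats 12.

12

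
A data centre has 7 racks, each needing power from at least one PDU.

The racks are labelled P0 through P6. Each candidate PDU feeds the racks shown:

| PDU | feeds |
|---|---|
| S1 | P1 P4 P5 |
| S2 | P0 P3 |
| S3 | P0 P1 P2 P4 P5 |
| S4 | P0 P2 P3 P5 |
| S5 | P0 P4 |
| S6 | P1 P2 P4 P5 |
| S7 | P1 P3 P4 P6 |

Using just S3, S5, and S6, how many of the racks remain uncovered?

2

Union of S3, S5, S6 = {P0, P1, P2, P4, P5}.
Not covered: P3, P6 — 2 racks.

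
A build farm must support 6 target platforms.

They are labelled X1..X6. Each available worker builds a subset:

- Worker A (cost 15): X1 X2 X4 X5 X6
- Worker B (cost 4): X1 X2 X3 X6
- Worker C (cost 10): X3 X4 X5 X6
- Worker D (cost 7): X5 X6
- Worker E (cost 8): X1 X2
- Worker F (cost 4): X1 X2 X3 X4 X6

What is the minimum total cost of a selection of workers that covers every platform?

11

D, F together cover every platform (D ∪ F = {X1, X2, X3, X4, X5, X6}); total cost 7 + 4 = 11.
No covering selection has total cost below 11.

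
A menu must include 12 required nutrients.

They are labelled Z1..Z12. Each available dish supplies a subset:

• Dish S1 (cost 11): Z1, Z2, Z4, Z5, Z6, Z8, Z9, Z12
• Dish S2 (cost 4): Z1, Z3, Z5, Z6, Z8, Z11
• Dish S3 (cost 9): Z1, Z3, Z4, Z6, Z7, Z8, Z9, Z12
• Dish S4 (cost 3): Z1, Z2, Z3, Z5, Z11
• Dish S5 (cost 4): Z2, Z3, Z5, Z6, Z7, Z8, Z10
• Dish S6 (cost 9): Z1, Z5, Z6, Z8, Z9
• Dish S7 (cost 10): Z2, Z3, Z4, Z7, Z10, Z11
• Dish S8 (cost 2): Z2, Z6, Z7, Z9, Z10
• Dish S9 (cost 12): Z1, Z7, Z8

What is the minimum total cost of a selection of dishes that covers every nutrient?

14

S3, S4, S8 together cover every nutrient (S3 ∪ S4 ∪ S8 = {Z1, Z2, Z3, Z4, Z5, Z6, Z7, Z8, Z9, Z10, Z11, Z12}); total cost 9 + 3 + 2 = 14.
No covering selection has total cost below 14.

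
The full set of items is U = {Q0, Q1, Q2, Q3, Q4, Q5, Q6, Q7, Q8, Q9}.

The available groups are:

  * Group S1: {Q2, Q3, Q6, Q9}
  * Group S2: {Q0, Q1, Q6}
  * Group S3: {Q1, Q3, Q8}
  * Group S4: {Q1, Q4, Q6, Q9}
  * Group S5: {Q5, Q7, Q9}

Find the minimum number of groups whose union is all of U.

5

S1, S2, S3, S4, and S5 cover everything between them: the union {Q0, Q1, Q2, Q3, Q4, Q5, Q6, Q7, Q8, Q9} is all of U.
No 4 of the 5 groups cover everything (all 5 combinations miss at least one item), so 5 is optimal.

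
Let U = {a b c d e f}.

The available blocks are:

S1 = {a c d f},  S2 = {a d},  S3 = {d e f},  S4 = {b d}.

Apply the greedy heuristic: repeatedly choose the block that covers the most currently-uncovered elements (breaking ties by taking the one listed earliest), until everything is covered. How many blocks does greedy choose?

Greedy: pick S1 (covers 4 new) → pick S3 (covers 1 new) → pick S4 (covers 1 new). Total picks: 3.

3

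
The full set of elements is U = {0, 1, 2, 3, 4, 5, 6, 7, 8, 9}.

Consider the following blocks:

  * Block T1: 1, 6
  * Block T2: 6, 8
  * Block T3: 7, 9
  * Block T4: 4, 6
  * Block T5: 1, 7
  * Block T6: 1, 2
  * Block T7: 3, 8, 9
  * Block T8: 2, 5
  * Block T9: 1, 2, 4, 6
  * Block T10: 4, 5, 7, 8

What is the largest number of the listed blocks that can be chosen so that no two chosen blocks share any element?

4

T4, T5, T7, T8 are pairwise disjoint (T4={4,6}; T5={1,7}; T7={3,8,9}; T8={2,5}).
Every remaining block overlaps one of these, and no 5 of the listed blocks are pairwise disjoint, so 4 is the maximum.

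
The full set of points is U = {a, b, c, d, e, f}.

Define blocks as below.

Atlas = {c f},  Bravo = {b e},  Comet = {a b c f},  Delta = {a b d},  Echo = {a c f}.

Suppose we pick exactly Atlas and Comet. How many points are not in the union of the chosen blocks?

2

Union of Atlas, Comet = {a, b, c, f}.
Not covered: d, e — 2 points.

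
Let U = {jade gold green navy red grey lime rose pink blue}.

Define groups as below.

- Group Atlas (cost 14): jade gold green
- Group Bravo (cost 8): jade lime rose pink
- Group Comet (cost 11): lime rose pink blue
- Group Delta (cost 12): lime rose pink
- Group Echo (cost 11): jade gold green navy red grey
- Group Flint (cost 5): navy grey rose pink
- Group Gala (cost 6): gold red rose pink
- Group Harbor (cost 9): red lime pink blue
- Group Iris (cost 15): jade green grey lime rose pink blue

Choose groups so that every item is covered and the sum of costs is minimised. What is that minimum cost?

Comet, Echo together cover every item (Comet ∪ Echo = {jade, gold, green, navy, red, grey, lime, rose, pink, blue}); total cost 11 + 11 = 22.
The greedy pick Flint, Echo, Harbor costs 25; no covering selection beats 22.

22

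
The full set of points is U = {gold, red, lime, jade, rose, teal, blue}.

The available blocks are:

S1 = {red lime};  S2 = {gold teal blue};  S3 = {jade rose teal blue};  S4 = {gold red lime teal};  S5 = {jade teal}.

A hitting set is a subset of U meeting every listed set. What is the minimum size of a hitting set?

The 2 points {red, teal} hit every block.
The blocks S1, S3 are pairwise disjoint, so any hitting set needs a separate point for each — at least 2. Hence 2 is optimal.

2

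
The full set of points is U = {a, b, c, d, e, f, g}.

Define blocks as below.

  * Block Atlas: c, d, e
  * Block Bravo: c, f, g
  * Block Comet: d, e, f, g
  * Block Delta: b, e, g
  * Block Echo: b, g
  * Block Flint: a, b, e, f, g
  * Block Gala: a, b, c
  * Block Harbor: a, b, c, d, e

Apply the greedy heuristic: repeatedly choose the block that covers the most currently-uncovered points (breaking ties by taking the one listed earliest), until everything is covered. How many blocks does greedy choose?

Greedy: pick Flint (covers 5 new) → pick Atlas (covers 2 new). Total picks: 2.

2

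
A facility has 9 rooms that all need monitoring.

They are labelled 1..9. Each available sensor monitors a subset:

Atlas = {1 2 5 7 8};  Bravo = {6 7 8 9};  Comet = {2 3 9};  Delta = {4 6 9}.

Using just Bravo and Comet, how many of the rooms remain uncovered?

3

Union of Bravo, Comet = {2, 3, 6, 7, 8, 9}.
Not covered: 1, 4, 5 — 3 rooms.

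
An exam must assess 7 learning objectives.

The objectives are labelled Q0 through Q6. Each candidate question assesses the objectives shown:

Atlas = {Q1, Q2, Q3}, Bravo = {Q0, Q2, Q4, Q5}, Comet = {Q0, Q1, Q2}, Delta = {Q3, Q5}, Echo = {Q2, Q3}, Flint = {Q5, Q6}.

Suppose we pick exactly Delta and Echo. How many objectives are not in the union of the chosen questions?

Union of Delta, Echo = {Q2, Q3, Q5}.
Not covered: Q0, Q1, Q4, Q6 — 4 objectives.

4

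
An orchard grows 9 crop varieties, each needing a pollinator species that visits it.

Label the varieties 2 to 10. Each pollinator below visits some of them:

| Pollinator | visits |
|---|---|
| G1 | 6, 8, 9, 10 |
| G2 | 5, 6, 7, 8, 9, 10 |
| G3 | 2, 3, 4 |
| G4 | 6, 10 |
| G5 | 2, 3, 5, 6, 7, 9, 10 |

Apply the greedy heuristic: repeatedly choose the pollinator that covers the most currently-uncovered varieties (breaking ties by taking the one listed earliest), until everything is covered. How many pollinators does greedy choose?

Greedy: pick G5 (covers 7 new) → pick G1 (covers 1 new) → pick G3 (covers 1 new). Total picks: 3.
(The true minimum cover uses only 2 pollinators, so greedy is not optimal here.)

3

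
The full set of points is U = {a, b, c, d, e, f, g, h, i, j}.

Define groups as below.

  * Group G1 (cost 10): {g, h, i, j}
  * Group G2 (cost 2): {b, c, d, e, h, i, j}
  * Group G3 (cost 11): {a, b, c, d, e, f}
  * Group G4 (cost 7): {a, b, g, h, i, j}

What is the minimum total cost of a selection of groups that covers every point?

G3, G4 together cover every point (G3 ∪ G4 = {a, b, c, d, e, f, g, h, i, j}); total cost 11 + 7 = 18.
The greedy pick G2, G4, G3 costs 20; no covering selection beats 18.

18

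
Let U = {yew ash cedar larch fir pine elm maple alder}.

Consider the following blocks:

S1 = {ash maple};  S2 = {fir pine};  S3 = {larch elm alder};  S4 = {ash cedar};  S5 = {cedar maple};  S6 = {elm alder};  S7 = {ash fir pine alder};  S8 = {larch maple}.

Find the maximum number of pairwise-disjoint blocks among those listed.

S2, S4, S6, S8 are pairwise disjoint (S2={fir,pine}; S4={ash,cedar}; S6={elm,alder}; S8={larch,maple}).
Every remaining block overlaps one of these, and no 5 of the listed blocks are pairwise disjoint, so 4 is the maximum.

4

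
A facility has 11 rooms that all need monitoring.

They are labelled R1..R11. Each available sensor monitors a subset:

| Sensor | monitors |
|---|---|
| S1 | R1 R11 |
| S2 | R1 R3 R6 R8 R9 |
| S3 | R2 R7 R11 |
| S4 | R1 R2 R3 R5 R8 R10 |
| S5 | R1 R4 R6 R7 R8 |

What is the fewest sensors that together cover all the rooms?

4

S2 and S3 and S4 and S5 together: S2 ∪ S3 ∪ S4 ∪ S5 = {R1, R2, R3, R4, R5, R6, R7, R8, R9, R10, R11} — every room is covered.
No 3 of the 5 sensors cover everything (all 10 combinations miss at least one room), so 4 is optimal.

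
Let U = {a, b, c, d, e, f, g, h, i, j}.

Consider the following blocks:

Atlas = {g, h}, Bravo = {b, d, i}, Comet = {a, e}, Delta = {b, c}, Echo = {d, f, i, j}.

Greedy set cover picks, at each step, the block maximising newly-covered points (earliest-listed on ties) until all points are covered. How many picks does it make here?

Greedy: pick Echo (covers 4 new) → pick Atlas (covers 2 new) → pick Comet (covers 2 new) → pick Delta (covers 2 new). Total picks: 4.

4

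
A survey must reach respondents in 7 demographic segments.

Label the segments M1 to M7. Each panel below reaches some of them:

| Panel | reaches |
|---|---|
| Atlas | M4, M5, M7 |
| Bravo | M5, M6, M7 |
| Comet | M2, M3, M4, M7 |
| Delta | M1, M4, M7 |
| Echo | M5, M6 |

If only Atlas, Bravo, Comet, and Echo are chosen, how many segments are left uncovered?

1

Union of Atlas, Bravo, Comet, Echo = {M2, M3, M4, M5, M6, M7}.
Not covered: M1 — 1 segment.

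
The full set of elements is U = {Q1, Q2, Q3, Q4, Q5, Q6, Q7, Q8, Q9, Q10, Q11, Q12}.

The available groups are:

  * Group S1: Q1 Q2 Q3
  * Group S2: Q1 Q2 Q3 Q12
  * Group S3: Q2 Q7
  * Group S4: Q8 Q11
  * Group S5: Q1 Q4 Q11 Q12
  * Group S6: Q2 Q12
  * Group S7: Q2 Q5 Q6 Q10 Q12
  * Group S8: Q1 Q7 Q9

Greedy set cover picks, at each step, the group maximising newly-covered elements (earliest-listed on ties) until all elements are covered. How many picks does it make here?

5

Greedy: pick S7 (covers 5 new) → pick S5 (covers 3 new) → pick S8 (covers 2 new) → pick S1 (covers 1 new) → pick S4 (covers 1 new). Total picks: 5.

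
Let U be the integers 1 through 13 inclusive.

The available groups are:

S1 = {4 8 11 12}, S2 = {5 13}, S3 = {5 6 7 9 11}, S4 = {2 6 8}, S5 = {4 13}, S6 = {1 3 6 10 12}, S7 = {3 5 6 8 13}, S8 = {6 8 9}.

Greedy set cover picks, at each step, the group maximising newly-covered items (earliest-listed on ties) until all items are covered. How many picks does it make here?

5

Greedy: pick S3 (covers 5 new) → pick S6 (covers 4 new) → pick S1 (covers 2 new) → pick S2 (covers 1 new) → pick S4 (covers 1 new). Total picks: 5.
(The true minimum cover uses only 4 groups, so greedy is not optimal here.)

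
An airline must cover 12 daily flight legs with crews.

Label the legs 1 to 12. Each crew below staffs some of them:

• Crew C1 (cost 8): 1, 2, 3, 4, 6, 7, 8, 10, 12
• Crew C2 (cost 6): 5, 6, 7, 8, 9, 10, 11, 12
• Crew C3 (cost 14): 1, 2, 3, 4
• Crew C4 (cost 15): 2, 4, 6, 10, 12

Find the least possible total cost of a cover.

C1, C2 together cover every leg (C1 ∪ C2 = {1, 2, 3, 4, 5, 6, 7, 8, 9, 10, 11, 12}); total cost 8 + 6 = 14.
No covering selection has total cost below 14.

14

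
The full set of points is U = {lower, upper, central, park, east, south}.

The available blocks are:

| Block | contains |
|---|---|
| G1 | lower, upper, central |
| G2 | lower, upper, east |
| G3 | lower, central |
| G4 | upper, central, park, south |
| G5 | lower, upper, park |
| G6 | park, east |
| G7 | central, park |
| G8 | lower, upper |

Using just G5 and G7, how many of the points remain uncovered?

Union of G5, G7 = {lower, upper, central, park}.
Not covered: east, south — 2 points.

2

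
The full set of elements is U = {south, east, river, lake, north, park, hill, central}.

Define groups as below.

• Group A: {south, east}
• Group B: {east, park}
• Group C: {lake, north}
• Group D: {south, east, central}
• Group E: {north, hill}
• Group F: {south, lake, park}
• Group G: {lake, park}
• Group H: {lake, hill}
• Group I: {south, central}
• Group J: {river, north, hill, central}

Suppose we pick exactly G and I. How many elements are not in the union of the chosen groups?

Union of G, I = {south, lake, park, central}.
Not covered: east, river, north, hill — 4 elements.

4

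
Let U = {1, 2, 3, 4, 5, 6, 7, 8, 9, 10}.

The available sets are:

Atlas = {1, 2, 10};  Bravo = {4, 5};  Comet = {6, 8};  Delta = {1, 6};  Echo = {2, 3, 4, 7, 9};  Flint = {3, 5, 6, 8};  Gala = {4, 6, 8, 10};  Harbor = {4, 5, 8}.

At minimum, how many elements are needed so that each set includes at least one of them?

H = {2, 5, 6} meets every set (each contains at least one member of H), and |H| = 3.
The sets Atlas, Bravo, Comet are pairwise disjoint, so any hitting set needs a separate element for each — at least 3. Hence 3 is optimal.

3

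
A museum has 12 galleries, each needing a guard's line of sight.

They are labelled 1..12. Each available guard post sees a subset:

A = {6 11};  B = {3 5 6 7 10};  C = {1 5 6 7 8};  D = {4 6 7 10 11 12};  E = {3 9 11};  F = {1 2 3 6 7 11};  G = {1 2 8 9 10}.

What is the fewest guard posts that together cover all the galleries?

Take {B, D, G}. Their union is {1, 2, 3, 4, 5, 6, 7, 8, 9, 10, 11, 12}, which is all 12 galleries.
Only D contains 4, so D is forced; the remaining 6 galleries need at least 2 more guard posts (each remaining guard post adds at most 4) — so at least 3 guard posts are needed, and 3 is optimal.

3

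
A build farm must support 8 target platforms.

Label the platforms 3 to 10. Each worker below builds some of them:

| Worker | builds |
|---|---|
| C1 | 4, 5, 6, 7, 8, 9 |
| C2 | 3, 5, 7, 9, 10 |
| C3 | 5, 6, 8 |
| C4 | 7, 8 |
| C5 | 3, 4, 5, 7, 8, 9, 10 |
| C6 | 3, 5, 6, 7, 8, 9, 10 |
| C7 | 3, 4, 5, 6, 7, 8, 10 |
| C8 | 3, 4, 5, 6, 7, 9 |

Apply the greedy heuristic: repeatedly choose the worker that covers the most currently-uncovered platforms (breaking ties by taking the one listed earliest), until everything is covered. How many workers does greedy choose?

2

Greedy: pick C5 (covers 7 new) → pick C1 (covers 1 new). Total picks: 2.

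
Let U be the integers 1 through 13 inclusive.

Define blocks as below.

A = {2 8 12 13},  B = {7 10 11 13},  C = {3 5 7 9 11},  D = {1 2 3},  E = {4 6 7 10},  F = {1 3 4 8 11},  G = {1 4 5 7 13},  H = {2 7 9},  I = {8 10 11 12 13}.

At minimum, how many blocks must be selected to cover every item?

4

Take {A, C, D, E}. Their union is {1, 2, 3, 4, 5, 6, 7, 8, 9, 10, 11, 12, 13}, which is all 13 items.
Only E contains 6, so E is forced; the remaining 9 items need at least 3 more blocks (each remaining block adds at most 4) — so at least 4 blocks are needed, and 4 is optimal.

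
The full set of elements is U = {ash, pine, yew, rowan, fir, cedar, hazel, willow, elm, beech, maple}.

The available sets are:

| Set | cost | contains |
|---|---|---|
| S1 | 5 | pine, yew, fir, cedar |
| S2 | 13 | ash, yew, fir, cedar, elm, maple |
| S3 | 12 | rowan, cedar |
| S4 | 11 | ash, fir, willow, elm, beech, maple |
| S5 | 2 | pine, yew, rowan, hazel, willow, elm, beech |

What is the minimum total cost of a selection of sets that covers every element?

15

S2, S5 together cover every element (S2 ∪ S5 = {ash, pine, yew, rowan, fir, cedar, hazel, willow, elm, beech, maple}); total cost 13 + 2 = 15.
The greedy pick S5, S1, S4 costs 18; no covering selection beats 15.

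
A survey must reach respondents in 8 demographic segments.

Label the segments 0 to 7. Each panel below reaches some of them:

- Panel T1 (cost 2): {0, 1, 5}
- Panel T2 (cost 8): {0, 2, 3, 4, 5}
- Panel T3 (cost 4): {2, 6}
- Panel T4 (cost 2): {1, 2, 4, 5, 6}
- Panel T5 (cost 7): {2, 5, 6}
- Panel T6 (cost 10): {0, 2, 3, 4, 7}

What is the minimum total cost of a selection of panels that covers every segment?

T4, T6 together cover every segment (T4 ∪ T6 = {0, 1, 2, 3, 4, 5, 6, 7}); total cost 2 + 10 = 12.
The greedy pick T4, T1, T6 costs 14; no covering selection beats 12.

12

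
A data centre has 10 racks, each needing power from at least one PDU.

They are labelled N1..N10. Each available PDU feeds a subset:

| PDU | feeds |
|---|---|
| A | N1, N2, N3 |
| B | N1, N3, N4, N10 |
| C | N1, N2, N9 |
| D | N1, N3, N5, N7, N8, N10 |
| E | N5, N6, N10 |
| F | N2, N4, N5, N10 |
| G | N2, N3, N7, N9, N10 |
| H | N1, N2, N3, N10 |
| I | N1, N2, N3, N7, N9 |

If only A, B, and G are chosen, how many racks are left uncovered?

3

Union of A, B, G = {N1, N2, N3, N4, N7, N9, N10}.
Not covered: N5, N6, N8 — 3 racks.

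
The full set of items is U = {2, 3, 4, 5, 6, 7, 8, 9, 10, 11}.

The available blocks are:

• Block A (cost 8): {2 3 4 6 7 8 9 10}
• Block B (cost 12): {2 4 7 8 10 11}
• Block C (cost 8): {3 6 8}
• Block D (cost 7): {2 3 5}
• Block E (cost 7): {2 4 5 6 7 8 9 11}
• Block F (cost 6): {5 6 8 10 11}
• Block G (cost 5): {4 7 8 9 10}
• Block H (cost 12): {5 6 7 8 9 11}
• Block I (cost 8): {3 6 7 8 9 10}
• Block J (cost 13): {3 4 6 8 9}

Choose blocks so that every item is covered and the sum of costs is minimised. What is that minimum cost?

14

A, F together cover every item (A ∪ F = {2, 3, 4, 5, 6, 7, 8, 9, 10, 11}); total cost 8 + 6 = 14.
The greedy pick E, A costs 15; no covering selection beats 14.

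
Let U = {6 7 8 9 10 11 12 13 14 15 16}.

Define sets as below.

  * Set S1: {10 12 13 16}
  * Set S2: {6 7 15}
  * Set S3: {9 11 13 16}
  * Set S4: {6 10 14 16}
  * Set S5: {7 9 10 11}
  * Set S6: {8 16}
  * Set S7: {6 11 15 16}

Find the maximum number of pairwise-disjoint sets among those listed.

S2, S6 are pairwise disjoint (S2={6,7,15}; S6={8,16}).
Every remaining set overlaps one of these, and no 3 of the listed sets are pairwise disjoint, so 2 is the maximum.

2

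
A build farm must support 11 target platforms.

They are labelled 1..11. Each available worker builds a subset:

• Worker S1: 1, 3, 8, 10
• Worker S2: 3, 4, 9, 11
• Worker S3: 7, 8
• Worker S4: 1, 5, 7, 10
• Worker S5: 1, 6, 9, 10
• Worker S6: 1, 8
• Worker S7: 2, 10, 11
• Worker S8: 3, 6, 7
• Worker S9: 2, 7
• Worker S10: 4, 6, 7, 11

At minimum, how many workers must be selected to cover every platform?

5

S1 and S4 and S5 and S7 and S10 together: S1 ∪ S4 ∪ S5 ∪ S7 ∪ S10 = {1, 2, 3, 4, 5, 6, 7, 8, 9, 10, 11} — every platform is covered.
No 4 of the 10 workers cover everything (all 210 combinations miss at least one platform), so 5 is optimal.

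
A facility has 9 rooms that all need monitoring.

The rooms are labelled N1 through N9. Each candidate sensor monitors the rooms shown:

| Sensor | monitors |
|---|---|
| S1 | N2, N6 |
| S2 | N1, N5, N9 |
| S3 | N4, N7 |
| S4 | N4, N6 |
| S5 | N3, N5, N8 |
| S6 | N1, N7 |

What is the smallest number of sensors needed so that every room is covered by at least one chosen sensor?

4

Take {S1, S2, S3, S5}. Their union is {N1, N2, N3, N4, N5, N6, N7, N8, N9}, which is all 9 rooms.
Only S1 contains N2, so S1 is forced; the remaining 7 rooms need at least 3 more sensors (each remaining sensor adds at most 3) — so at least 4 sensors are needed, and 4 is optimal.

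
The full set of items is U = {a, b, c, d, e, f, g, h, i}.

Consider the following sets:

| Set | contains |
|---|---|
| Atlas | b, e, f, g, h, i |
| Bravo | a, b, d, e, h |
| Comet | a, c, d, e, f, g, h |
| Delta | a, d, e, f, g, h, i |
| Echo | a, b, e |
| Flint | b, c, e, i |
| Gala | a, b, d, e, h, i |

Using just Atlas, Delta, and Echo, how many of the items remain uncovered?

1

Union of Atlas, Delta, Echo = {a, b, d, e, f, g, h, i}.
Not covered: c — 1 item.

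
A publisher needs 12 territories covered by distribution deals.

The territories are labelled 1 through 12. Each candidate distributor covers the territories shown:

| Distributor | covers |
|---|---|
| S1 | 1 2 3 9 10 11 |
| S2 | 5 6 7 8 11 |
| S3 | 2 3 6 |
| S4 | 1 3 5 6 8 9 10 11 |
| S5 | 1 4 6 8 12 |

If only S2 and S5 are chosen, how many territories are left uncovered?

4

Union of S2, S5 = {1, 4, 5, 6, 7, 8, 11, 12}.
Not covered: 2, 3, 9, 10 — 4 territories.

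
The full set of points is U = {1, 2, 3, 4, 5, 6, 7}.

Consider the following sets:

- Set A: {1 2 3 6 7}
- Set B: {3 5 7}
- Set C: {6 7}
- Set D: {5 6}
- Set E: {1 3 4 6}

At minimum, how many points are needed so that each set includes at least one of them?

The 2 points {3, 6} hit every set.
No single point lies in every set, so at least 2 are needed and 2 is optimal.

2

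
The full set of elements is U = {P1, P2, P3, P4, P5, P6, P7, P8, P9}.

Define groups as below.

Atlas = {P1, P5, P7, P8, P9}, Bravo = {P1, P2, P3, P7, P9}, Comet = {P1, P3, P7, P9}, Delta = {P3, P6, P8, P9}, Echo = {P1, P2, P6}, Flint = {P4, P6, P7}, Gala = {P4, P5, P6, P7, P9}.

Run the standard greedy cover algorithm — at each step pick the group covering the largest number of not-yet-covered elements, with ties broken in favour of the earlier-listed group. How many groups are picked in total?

3

Greedy: pick Atlas (covers 5 new) → pick Bravo (covers 2 new) → pick Flint (covers 2 new). Total picks: 3.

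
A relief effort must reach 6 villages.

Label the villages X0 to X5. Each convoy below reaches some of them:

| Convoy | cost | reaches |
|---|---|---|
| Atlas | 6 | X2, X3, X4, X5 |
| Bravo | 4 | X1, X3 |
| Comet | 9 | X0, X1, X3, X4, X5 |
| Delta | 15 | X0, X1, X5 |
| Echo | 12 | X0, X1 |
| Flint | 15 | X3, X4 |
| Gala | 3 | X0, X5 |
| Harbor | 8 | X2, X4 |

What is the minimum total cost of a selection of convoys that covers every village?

Atlas, Bravo, Gala together cover every village (Atlas ∪ Bravo ∪ Gala = {X0, X1, X2, X3, X4, X5}); total cost 6 + 4 + 3 = 13.
No covering selection has total cost below 13.

13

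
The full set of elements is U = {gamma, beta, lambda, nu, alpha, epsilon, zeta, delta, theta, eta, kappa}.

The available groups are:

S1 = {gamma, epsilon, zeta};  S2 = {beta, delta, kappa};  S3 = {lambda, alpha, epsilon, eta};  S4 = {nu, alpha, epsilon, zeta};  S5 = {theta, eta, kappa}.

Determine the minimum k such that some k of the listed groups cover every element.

5

Take {S1, S2, S3, S4, S5}. Their union is {gamma, beta, lambda, nu, alpha, epsilon, zeta, delta, theta, eta, kappa}, which is all 11 elements.
No 4 of the 5 groups cover everything (all 5 combinations miss at least one element), so 5 is optimal.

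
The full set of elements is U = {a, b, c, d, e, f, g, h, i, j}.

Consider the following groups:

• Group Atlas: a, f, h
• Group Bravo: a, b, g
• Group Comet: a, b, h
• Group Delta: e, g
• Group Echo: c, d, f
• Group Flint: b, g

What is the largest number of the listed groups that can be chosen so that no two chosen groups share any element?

3

Comet, Delta, Echo are pairwise disjoint (Comet={a,b,h}; Delta={e,g}; Echo={c,d,f}).
Every remaining group overlaps one of these, and no 4 of the listed groups are pairwise disjoint, so 3 is the maximum.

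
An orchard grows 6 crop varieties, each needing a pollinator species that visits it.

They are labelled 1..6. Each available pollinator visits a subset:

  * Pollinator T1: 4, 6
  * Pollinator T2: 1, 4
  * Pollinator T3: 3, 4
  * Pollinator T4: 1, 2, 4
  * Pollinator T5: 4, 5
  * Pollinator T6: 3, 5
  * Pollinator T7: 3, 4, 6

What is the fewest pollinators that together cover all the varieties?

Take {T4, T6, T7}. Their union is {1, 2, 3, 4, 5, 6}, which is all 6 varieties.
Only T4 contains 2, so T4 is forced; the remaining 3 varieties need at least 2 more pollinators (each remaining pollinator adds at most 2) — so at least 3 pollinators are needed, and 3 is optimal.

3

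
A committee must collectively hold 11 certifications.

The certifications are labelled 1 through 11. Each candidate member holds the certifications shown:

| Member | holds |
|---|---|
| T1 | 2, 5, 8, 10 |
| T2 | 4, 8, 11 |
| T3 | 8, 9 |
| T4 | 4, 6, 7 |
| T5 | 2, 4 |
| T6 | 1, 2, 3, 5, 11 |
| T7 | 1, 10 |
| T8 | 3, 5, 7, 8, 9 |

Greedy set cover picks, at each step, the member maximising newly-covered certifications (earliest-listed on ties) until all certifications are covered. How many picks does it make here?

4

Greedy: pick T6 (covers 5 new) → pick T4 (covers 3 new) → pick T1 (covers 2 new) → pick T3 (covers 1 new). Total picks: 4.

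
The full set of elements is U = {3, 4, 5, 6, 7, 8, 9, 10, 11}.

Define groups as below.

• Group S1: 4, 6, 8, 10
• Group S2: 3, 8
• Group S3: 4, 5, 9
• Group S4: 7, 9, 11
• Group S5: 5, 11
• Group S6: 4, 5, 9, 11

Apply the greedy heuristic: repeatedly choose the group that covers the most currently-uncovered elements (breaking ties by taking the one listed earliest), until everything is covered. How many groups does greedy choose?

4

Greedy: pick S1 (covers 4 new) → pick S4 (covers 3 new) → pick S2 (covers 1 new) → pick S3 (covers 1 new). Total picks: 4.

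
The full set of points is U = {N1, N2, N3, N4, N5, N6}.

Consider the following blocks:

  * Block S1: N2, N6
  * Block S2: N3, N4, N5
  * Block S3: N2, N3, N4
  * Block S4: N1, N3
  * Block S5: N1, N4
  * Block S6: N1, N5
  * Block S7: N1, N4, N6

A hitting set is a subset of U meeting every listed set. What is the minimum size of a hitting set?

3

Take H = {N1, N2, N4}. Each listed block contains at least one of these, so H is a hitting set of size 3.
No choice of 2 points meets every block, so 3 is the minimum.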